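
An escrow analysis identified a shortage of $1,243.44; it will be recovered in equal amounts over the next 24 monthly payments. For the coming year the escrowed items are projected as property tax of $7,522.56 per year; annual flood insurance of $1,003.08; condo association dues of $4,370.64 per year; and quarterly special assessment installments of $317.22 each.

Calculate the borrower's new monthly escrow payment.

$1,232.24

Property tax — $7,522.56 annually
Flood insurance — $1,003.08 annually
Condo association dues — $4,370.64 annually
Special assessment — $317.22 × 4 = $1,268.88 annually
Total per year = $14,165.16
Per month = $14,165.16 / 12 = $1,180.43
Shortage spread = $1,243.44 / 24 = $51.81/mo
Adjusted monthly = $1,180.43 + $51.81 = $1,232.24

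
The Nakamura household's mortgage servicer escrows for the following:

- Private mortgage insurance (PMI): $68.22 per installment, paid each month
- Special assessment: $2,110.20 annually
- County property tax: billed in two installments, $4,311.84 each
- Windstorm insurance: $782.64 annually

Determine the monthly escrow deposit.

$1,027.93

Private mortgage insurance (PMI) = $68.22 × 12 = $818.64 per year
Special assessment = $2,110.20 per year
County property tax = $4,311.84 × 2 = $8,623.68 per year
Windstorm insurance = $782.64 per year
Yearly total = $12,335.16
Monthly = $12,335.16 ÷ 12 = $1,027.93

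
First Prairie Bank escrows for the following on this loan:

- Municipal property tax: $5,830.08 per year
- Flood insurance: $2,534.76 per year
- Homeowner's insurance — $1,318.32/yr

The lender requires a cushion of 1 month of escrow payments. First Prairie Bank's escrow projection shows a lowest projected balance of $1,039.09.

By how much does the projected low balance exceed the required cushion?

Municipal property tax — $5,830.08
Flood insurance — $2,534.76
Homeowner's insurance — $1,318.32
Total per year = $9,683.16
Monthly escrow = $9,683.16 ÷ 12 = $806.93
Required cushion = 1 × $806.93 = $806.93
Surplus = $1,039.09 − $806.93 = $232.16

$232.16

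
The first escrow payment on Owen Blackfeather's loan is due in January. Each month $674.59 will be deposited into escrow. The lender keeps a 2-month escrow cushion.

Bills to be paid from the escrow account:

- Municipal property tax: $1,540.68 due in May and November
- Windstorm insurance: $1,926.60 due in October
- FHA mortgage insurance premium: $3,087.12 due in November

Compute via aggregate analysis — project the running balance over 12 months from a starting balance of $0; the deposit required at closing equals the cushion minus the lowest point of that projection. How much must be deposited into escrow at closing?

$2,023.77

Cushion = 2 × $674.59 = $1,349.18
Trial balance (start $0, +$674.59 each month, − disbursements):
  Jan: +$674.59 → $674.59
  Feb: +$674.59 → $1,349.18
  Mar: +$674.59 → $2,023.77
  Apr: +$674.59 → $2,698.36
  May: +$674.59 − $1,540.68 → $1,832.27
  Jun: +$674.59 → $2,506.86
  Jul: +$674.59 → $3,181.45
  Aug: +$674.59 → $3,856.04
  Sep: +$674.59 → $4,530.63
  Oct: +$674.59 − $1,926.60 → $3,278.62
  Nov: +$674.59 − $4,627.80 → -$674.59
  Dec: +$674.59 → $0.00
Lowest trial balance = -$674.59 (Nov)
Initial deposit = cushion − low point = $1,349.18 − (-$674.59) = $2,023.77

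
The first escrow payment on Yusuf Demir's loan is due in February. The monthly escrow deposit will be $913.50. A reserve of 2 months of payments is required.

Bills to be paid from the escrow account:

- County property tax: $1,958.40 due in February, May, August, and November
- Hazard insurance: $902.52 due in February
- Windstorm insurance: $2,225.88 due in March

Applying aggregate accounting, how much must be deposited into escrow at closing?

Cushion = 2 × $913.50 = $1,827.00
Trial balance (start $0, +$913.50 each month, − disbursements):
  Feb: +$913.50 − $2,860.92 → -$1,947.42
  Mar: +$913.50 − $2,225.88 → -$3,259.80
  Apr: +$913.50 → -$2,346.30
  May: +$913.50 − $1,958.40 → -$3,391.20
  Jun: +$913.50 → -$2,477.70
  Jul: +$913.50 → -$1,564.20
  Aug: +$913.50 − $1,958.40 → -$2,609.10
  Sep: +$913.50 → -$1,695.60
  Oct: +$913.50 → -$782.10
  Nov: +$913.50 − $1,958.40 → -$1,827.00
  Dec: +$913.50 → -$913.50
  Jan: +$913.50 → $0.00
Lowest trial balance = -$3,391.20 (May)
Initial deposit = cushion − low point = $1,827.00 − (-$3,391.20) = $5,218.20

$5,218.20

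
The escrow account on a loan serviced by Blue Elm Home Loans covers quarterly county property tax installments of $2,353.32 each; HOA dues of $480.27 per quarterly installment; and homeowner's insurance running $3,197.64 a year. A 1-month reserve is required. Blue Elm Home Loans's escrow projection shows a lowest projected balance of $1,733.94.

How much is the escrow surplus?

$522.94

County property tax — $2,353.32 × 4 = $9,413.28 per year
HOA dues — $480.27 × 4 = $1,921.08 per year
Homeowner's insurance — $3,197.64 per year
Annual escrow total = $14,532.00
Monthly escrow = $14,532.00 / 12 = $1,211.00
Cushion = 1 × $1,211.00 = $1,211.00
Surplus = $1,733.94 − $1,211.00 = $522.94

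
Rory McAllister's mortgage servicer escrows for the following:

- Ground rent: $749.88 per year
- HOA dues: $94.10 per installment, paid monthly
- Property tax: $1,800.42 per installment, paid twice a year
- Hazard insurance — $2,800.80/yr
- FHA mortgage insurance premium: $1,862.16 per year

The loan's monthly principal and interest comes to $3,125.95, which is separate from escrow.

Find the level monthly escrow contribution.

Ground rent: $749.88 annually
HOA dues: $94.10 × 12 = $1,129.20 annually
Property tax: $1,800.42 × 2 = $3,600.84 annually
Hazard insurance: $2,800.80 annually
FHA mortgage insurance premium: $1,862.16 annually
Annual escrow total = $749.88 + $1,129.20 + $3,600.84 + $2,800.80 + $1,862.16 = $10,142.88
Monthly escrow = $10,142.88 / 12 = $845.24

$845.24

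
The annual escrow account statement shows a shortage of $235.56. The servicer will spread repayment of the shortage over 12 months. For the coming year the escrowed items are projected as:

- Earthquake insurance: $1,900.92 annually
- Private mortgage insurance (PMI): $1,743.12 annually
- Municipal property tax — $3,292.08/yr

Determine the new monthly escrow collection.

$597.64

Earthquake insurance: $1,900.92
Private mortgage insurance (PMI): $1,743.12
Municipal property tax: $3,292.08
Yearly total = $6,936.12
Monthly escrow = $6,936.12 / 12 = $578.01
Shortage spread = $235.56 / 12 = $19.63/mo
New monthly escrow = $578.01 + $19.63 = $597.64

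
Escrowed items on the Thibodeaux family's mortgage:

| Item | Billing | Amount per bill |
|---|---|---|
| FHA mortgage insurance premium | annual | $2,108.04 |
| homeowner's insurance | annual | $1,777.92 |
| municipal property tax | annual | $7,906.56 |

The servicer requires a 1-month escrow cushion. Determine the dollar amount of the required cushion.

FHA mortgage insurance premium: $2,108.04 annually
Homeowner's insurance: $1,777.92 annually
Municipal property tax: $7,906.56 annually
Total annual escrow = $11,792.52
Per month = $11,792.52 ÷ 12 = $982.71
Required cushion = 1 × $982.71 = $982.71

$982.71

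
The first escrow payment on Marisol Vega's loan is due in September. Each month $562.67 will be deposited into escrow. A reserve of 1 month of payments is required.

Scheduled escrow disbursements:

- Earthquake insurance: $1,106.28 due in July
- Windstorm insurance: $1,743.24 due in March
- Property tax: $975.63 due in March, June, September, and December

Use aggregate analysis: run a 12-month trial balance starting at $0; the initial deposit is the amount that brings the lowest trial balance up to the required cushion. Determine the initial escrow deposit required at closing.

Cushion = 1 × $562.67 = $562.67
Trial balance (start $0, +$562.67 each month, − disbursements):
  Sep: +$562.67 − $975.63 → -$412.96
  Oct: +$562.67 → $149.71
  Nov: +$562.67 → $712.38
  Dec: +$562.67 − $975.63 → $299.42
  Jan: +$562.67 → $862.09
  Feb: +$562.67 → $1,424.76
  Mar: +$562.67 − $2,718.87 → -$731.44
  Apr: +$562.67 → -$168.77
  May: +$562.67 → $393.90
  Jun: +$562.67 − $975.63 → -$19.06
  Jul: +$562.67 − $1,106.28 → -$562.67
  Aug: +$562.67 → $0.00
Lowest trial balance = -$731.44 (Mar)
Initial deposit = cushion − low point = $562.67 − (-$731.44) = $1,294.11

$1,294.11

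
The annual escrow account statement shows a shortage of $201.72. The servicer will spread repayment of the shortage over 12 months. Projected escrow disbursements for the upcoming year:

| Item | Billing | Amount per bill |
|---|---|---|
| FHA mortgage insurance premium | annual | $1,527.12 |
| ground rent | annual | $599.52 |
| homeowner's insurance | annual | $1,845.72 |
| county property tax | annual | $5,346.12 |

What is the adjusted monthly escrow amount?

FHA mortgage insurance premium = $1,527.12 per year
Ground rent = $599.52 per year
Homeowner's insurance = $1,845.72 per year
County property tax = $5,346.12 per year
Annual escrow total = $1,527.12 + $599.52 + $1,845.72 + $5,346.12 = $9,318.48
Per month = $9,318.48 / 12 = $776.54
Monthly shortage recovery: $201.72 ÷ 12 = $16.81
New monthly escrow = $776.54 + $16.81 = $793.35

$793.35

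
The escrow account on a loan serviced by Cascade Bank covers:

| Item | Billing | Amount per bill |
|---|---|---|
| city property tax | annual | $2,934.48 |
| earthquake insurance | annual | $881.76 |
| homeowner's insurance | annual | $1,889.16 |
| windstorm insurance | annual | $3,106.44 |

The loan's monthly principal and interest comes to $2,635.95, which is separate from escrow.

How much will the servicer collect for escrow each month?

City property tax: $2,934.48 per year
Earthquake insurance: $881.76 per year
Homeowner's insurance: $1,889.16 per year
Windstorm insurance: $3,106.44 per year
Total annual escrow = $8,811.84
Monthly = $8,811.84 ÷ 12 = $734.32

$734.32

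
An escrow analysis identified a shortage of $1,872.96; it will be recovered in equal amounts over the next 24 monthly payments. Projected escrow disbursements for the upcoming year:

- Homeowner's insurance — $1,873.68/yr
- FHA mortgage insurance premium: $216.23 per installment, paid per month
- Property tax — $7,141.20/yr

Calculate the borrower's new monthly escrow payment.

$1,045.51

Homeowner's insurance = $1,873.68 per year
FHA mortgage insurance premium = $216.23 × 12 = $2,594.76 per year
Property tax = $7,141.20 per year
Annual escrow total = $1,873.68 + $2,594.76 + $7,141.20 = $11,609.64
Per month = $11,609.64 ÷ 12 = $967.47
Shortage spread = $1,872.96 / 24 = $78.04/mo
Adjusted monthly = $967.47 + $78.04 = $1,045.51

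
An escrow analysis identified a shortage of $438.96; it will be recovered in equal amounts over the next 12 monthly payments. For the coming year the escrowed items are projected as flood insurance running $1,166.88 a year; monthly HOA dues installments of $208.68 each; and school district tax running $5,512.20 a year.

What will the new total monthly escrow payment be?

$801.85

Flood insurance: $1,166.88 annually
HOA dues: $208.68 × 12 = $2,504.16 annually
School district tax: $5,512.20 annually
Total per year = $1,166.88 + $2,504.16 + $5,512.20 = $9,183.24
Base monthly escrow = $9,183.24 ÷ 12 = $765.27
Shortage per month = $438.96 ÷ 12 = $36.58
New monthly escrow = $765.27 + $36.58 = $801.85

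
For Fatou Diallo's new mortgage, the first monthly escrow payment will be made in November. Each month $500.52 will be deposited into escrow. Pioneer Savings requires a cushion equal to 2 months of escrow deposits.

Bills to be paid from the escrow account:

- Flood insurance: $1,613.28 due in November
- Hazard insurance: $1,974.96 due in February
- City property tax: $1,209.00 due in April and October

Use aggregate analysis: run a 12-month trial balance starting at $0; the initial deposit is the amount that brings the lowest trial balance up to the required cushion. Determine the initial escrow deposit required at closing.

Cushion = 2 × $500.52 = $1,001.04
Trial balance (start $0, +$500.52 each month, − disbursements):
  Nov: +$500.52 − $1,613.28 → -$1,112.76
  Dec: +$500.52 → -$612.24
  Jan: +$500.52 → -$111.72
  Feb: +$500.52 − $1,974.96 → -$1,586.16
  Mar: +$500.52 → -$1,085.64
  Apr: +$500.52 − $1,209.00 → -$1,794.12
  May: +$500.52 → -$1,293.60
  Jun: +$500.52 → -$793.08
  Jul: +$500.52 → -$292.56
  Aug: +$500.52 → $207.96
  Sep: +$500.52 → $708.48
  Oct: +$500.52 − $1,209.00 → $0.00
Lowest trial balance = -$1,794.12 (Apr)
Initial deposit = cushion − low point = $1,001.04 − (-$1,794.12) = $2,795.16

$2,795.16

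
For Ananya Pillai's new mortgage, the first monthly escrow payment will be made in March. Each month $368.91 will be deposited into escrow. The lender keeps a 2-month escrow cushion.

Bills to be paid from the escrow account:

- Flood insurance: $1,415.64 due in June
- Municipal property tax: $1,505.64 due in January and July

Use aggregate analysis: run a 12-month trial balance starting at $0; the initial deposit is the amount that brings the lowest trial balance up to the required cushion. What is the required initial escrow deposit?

$1,814.55

Cushion = 2 × $368.91 = $737.82
Trial balance (start $0, +$368.91 each month, − disbursements):
  Mar: +$368.91 → $368.91
  Apr: +$368.91 → $737.82
  May: +$368.91 → $1,106.73
  Jun: +$368.91 − $1,415.64 → $60.00
  Jul: +$368.91 − $1,505.64 → -$1,076.73
  Aug: +$368.91 → -$707.82
  Sep: +$368.91 → -$338.91
  Oct: +$368.91 → $30.00
  Nov: +$368.91 → $398.91
  Dec: +$368.91 → $767.82
  Jan: +$368.91 − $1,505.64 → -$368.91
  Feb: +$368.91 → $0.00
Lowest trial balance = -$1,076.73 (Jul)
Initial deposit = cushion − low point = $737.82 − (-$1,076.73) = $1,814.55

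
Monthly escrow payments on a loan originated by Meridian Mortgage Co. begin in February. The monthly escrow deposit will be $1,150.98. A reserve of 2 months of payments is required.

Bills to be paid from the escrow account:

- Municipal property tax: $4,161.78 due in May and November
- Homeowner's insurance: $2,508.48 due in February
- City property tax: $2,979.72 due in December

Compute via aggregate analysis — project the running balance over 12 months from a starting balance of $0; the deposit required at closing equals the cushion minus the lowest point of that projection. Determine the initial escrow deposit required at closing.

$4,368.30

Cushion = 2 × $1,150.98 = $2,301.96
Trial balance (start $0, +$1,150.98 each month, − disbursements):
  Feb: +$1,150.98 − $2,508.48 → -$1,357.50
  Mar: +$1,150.98 → -$206.52
  Apr: +$1,150.98 → $944.46
  May: +$1,150.98 − $4,161.78 → -$2,066.34
  Jun: +$1,150.98 → -$915.36
  Jul: +$1,150.98 → $235.62
  Aug: +$1,150.98 → $1,386.60
  Sep: +$1,150.98 → $2,537.58
  Oct: +$1,150.98 → $3,688.56
  Nov: +$1,150.98 − $4,161.78 → $677.76
  Dec: +$1,150.98 − $2,979.72 → -$1,150.98
  Jan: +$1,150.98 → $0.00
Lowest trial balance = -$2,066.34 (May)
Initial deposit = cushion − low point = $2,301.96 − (-$2,066.34) = $4,368.30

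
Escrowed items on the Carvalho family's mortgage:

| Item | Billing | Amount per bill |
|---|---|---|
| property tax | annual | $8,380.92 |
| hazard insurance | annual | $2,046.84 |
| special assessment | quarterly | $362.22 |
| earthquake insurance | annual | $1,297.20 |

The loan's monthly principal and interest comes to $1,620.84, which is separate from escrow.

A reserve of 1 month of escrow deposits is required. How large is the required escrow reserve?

$1,097.82

Property tax = $8,380.92/yr
Hazard insurance = $2,046.84/yr
Special assessment = $362.22 × 4 = $1,448.88/yr
Earthquake insurance = $1,297.20/yr
Total per year = $8,380.92 + $2,046.84 + $1,448.88 + $1,297.20 = $13,173.84
Base monthly escrow = $13,173.84 / 12 = $1,097.82
Cushion = 1 × $1,097.82 = $1,097.82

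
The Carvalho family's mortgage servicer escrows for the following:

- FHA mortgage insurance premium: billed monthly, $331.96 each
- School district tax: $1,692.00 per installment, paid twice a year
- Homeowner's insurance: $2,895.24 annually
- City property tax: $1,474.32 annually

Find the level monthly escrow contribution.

FHA mortgage insurance premium — $331.96 × 12 = $3,983.52 annually
School district tax — $1,692.00 × 2 = $3,384.00 annually
Homeowner's insurance — $2,895.24 annually
City property tax — $1,474.32 annually
Total per year = $3,983.52 + $3,384.00 + $2,895.24 + $1,474.32 = $11,737.08
Base monthly escrow = $11,737.08 ÷ 12 = $978.09

$978.09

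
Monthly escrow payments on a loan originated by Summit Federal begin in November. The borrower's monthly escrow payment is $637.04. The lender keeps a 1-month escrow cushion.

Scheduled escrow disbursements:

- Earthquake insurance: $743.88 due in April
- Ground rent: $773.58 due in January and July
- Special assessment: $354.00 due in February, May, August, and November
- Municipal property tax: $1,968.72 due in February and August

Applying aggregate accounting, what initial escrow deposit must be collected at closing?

$1,911.12

Cushion = 1 × $637.04 = $637.04
Trial balance (start $0, +$637.04 each month, − disbursements):
  Nov: +$637.04 − $354.00 → $283.04
  Dec: +$637.04 → $920.08
  Jan: +$637.04 − $773.58 → $783.54
  Feb: +$637.04 − $2,322.72 → -$902.14
  Mar: +$637.04 → -$265.10
  Apr: +$637.04 − $743.88 → -$371.94
  May: +$637.04 − $354.00 → -$88.90
  Jun: +$637.04 → $548.14
  Jul: +$637.04 − $773.58 → $411.60
  Aug: +$637.04 − $2,322.72 → -$1,274.08
  Sep: +$637.04 → -$637.04
  Oct: +$637.04 → $0.00
Lowest trial balance = -$1,274.08 (Aug)
Initial deposit = cushion − low point = $637.04 − (-$1,274.08) = $1,911.12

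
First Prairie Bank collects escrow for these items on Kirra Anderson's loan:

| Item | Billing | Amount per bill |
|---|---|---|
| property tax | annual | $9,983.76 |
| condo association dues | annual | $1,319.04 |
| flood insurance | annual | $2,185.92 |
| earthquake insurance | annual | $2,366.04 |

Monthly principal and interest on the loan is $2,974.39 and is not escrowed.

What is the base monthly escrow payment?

$1,321.23

Property tax = $9,983.76/yr
Condo association dues = $1,319.04/yr
Flood insurance = $2,185.92/yr
Earthquake insurance = $2,366.04/yr
Total annual escrow = $9,983.76 + $1,319.04 + $2,185.92 + $2,366.04 = $15,854.76
Per month = $15,854.76 / 12 = $1,321.23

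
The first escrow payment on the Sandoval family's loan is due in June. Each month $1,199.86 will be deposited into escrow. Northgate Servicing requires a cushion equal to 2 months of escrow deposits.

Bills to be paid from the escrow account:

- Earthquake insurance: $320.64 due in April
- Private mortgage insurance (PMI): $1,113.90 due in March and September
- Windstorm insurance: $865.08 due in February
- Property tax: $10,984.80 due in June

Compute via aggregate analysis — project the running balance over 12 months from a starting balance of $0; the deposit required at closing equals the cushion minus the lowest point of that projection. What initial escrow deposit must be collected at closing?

Cushion = 2 × $1,199.86 = $2,399.72
Trial balance (start $0, +$1,199.86 each month, − disbursements):
  Jun: +$1,199.86 − $10,984.80 → -$9,784.94
  Jul: +$1,199.86 → -$8,585.08
  Aug: +$1,199.86 → -$7,385.22
  Sep: +$1,199.86 − $1,113.90 → -$7,299.26
  Oct: +$1,199.86 → -$6,099.40
  Nov: +$1,199.86 → -$4,899.54
  Dec: +$1,199.86 → -$3,699.68
  Jan: +$1,199.86 → -$2,499.82
  Feb: +$1,199.86 − $865.08 → -$2,165.04
  Mar: +$1,199.86 − $1,113.90 → -$2,079.08
  Apr: +$1,199.86 − $320.64 → -$1,199.86
  May: +$1,199.86 → $0.00
Lowest trial balance = -$9,784.94 (Jun)
Initial deposit = cushion − low point = $2,399.72 − (-$9,784.94) = $12,184.66

$12,184.66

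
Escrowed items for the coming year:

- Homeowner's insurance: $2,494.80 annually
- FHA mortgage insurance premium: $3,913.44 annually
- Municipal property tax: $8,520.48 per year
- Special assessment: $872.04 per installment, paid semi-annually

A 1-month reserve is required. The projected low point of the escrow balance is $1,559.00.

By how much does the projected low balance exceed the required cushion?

Homeowner's insurance = $2,494.80 annually
FHA mortgage insurance premium = $3,913.44 annually
Municipal property tax = $8,520.48 annually
Special assessment = $872.04 × 2 = $1,744.08 annually
Yearly total = $2,494.80 + $3,913.44 + $8,520.48 + $1,744.08 = $16,672.80
Per month = $16,672.80 / 12 = $1,389.40
Required cushion = 1 × $1,389.40 = $1,389.40
Excess over cushion: $1,559.00 − $1,389.40 = $169.60

$169.60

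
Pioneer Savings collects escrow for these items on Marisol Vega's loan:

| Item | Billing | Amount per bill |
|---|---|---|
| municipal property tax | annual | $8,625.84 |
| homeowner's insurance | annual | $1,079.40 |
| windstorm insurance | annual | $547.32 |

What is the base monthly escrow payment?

$854.38

Municipal property tax = $8,625.84/yr
Homeowner's insurance = $1,079.40/yr
Windstorm insurance = $547.32/yr
Yearly total = $10,252.56
Per month = $10,252.56 ÷ 12 = $854.38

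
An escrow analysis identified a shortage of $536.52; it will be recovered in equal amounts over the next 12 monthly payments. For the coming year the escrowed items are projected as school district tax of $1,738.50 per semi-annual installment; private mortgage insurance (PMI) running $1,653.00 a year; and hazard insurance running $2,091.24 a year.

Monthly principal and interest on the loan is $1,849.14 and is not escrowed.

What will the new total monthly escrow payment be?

School district tax — $1,738.50 × 2 = $3,477.00 per year
Private mortgage insurance (PMI) — $1,653.00 per year
Hazard insurance — $2,091.24 per year
Total per year = $3,477.00 + $1,653.00 + $2,091.24 = $7,221.24
Per month = $7,221.24 ÷ 12 = $601.77
Shortage per month = $536.52 / 12 = $44.71
New monthly escrow = $601.77 + $44.71 = $646.48

$646.48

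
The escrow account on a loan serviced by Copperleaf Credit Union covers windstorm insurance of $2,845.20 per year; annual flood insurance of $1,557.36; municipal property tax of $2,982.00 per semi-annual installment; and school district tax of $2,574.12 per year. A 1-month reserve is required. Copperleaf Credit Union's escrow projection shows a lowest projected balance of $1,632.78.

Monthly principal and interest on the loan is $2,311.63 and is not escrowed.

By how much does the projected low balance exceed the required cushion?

Windstorm insurance = $2,845.20/yr
Flood insurance = $1,557.36/yr
Municipal property tax = $2,982.00 × 2 = $5,964.00/yr
School district tax = $2,574.12/yr
Yearly total = $2,845.20 + $1,557.36 + $5,964.00 + $2,574.12 = $12,940.68
Monthly = $12,940.68 ÷ 12 = $1,078.39
Required reserve = 1 × $1,078.39 = $1,078.39
Surplus = $1,632.78 − $1,078.39 = $554.39

$554.39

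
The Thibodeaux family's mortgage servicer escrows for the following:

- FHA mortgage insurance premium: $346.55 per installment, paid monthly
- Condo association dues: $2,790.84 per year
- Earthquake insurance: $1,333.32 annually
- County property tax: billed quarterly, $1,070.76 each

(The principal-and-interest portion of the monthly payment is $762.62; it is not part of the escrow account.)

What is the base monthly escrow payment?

$1,047.15

FHA mortgage insurance premium: $346.55 × 12 = $4,158.60 annually
Condo association dues: $2,790.84 annually
Earthquake insurance: $1,333.32 annually
County property tax: $1,070.76 × 4 = $4,283.04 annually
Yearly total = $4,158.60 + $2,790.84 + $1,333.32 + $4,283.04 = $12,565.80
Monthly = $12,565.80 / 12 = $1,047.15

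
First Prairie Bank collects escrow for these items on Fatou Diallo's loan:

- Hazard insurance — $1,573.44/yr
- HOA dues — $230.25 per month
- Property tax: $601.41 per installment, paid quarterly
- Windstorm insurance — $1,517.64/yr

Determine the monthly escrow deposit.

$688.31

Hazard insurance — $1,573.44 annually
HOA dues — $230.25 × 12 = $2,763.00 annually
Property tax — $601.41 × 4 = $2,405.64 annually
Windstorm insurance — $1,517.64 annually
Total annual escrow = $1,573.44 + $2,763.00 + $2,405.64 + $1,517.64 = $8,259.72
Per month = $8,259.72 ÷ 12 = $688.31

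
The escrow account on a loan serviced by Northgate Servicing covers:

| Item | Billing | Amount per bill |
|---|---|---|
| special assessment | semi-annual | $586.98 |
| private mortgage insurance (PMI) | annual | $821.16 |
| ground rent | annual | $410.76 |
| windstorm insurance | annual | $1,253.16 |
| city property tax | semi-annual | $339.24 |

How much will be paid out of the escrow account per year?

$4,337.52

Special assessment = $586.98 × 2 = $1,173.96 annually
Private mortgage insurance (PMI) = $821.16 annually
Ground rent = $410.76 annually
Windstorm insurance = $1,253.16 annually
City property tax = $339.24 × 2 = $678.48 annually
Yearly total = $1,173.96 + $821.16 + $410.76 + $1,253.16 + $678.48 = $4,337.52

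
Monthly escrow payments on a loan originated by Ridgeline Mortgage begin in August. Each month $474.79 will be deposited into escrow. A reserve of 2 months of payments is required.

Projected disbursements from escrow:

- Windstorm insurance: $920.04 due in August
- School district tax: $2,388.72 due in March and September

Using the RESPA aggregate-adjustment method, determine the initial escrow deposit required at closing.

$3,308.76

Cushion = 2 × $474.79 = $949.58
Trial balance (start $0, +$474.79 each month, − disbursements):
  Aug: +$474.79 − $920.04 → -$445.25
  Sep: +$474.79 − $2,388.72 → -$2,359.18
  Oct: +$474.79 → -$1,884.39
  Nov: +$474.79 → -$1,409.60
  Dec: +$474.79 → -$934.81
  Jan: +$474.79 → -$460.02
  Feb: +$474.79 → $14.77
  Mar: +$474.79 − $2,388.72 → -$1,899.16
  Apr: +$474.79 → -$1,424.37
  May: +$474.79 → -$949.58
  Jun: +$474.79 → -$474.79
  Jul: +$474.79 → $0.00
Lowest trial balance = -$2,359.18 (Sep)
Initial deposit = cushion − low point = $949.58 − (-$2,359.18) = $3,308.76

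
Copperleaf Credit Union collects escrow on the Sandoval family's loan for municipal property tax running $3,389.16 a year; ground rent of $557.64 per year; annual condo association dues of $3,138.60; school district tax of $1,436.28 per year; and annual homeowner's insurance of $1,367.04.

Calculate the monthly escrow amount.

$824.06

Municipal property tax — $3,389.16
Ground rent — $557.64
Condo association dues — $3,138.60
School district tax — $1,436.28
Homeowner's insurance — $1,367.04
Combined annual = $9,888.72
Per month = $9,888.72 / 12 = $824.06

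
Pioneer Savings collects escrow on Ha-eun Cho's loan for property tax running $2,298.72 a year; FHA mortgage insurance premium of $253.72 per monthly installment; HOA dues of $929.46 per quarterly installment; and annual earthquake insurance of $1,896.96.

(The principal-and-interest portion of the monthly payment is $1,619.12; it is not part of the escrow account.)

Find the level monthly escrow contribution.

$913.18

Property tax: $2,298.72 annually
FHA mortgage insurance premium: $253.72 × 12 = $3,044.64 annually
HOA dues: $929.46 × 4 = $3,717.84 annually
Earthquake insurance: $1,896.96 annually
Combined annual = $10,958.16
Base monthly escrow = $10,958.16 ÷ 12 = $913.18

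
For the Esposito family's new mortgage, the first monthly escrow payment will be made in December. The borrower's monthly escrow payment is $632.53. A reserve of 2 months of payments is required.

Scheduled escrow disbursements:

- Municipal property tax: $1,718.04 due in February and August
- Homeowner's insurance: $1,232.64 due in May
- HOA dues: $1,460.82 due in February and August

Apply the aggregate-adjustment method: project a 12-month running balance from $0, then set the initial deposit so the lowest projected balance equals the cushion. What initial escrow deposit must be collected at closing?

$3,162.65

Cushion = 2 × $632.53 = $1,265.06
Trial balance (start $0, +$632.53 each month, − disbursements):
  Dec: +$632.53 → $632.53
  Jan: +$632.53 → $1,265.06
  Feb: +$632.53 − $3,178.86 → -$1,281.27
  Mar: +$632.53 → -$648.74
  Apr: +$632.53 → -$16.21
  May: +$632.53 − $1,232.64 → -$616.32
  Jun: +$632.53 → $16.21
  Jul: +$632.53 → $648.74
  Aug: +$632.53 − $3,178.86 → -$1,897.59
  Sep: +$632.53 → -$1,265.06
  Oct: +$632.53 → -$632.53
  Nov: +$632.53 → $0.00
Lowest trial balance = -$1,897.59 (Aug)
Initial deposit = cushion − low point = $1,265.06 − (-$1,897.59) = $3,162.65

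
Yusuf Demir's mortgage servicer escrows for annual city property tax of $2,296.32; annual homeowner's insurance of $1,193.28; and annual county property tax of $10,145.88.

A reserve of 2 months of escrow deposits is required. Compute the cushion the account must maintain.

$2,272.58

City property tax: $2,296.32 per year
Homeowner's insurance: $1,193.28 per year
County property tax: $10,145.88 per year
Yearly total = $2,296.32 + $1,193.28 + $10,145.88 = $13,635.48
Per month = $13,635.48 ÷ 12 = $1,136.29
Required cushion = 2 × $1,136.29 = $2,272.58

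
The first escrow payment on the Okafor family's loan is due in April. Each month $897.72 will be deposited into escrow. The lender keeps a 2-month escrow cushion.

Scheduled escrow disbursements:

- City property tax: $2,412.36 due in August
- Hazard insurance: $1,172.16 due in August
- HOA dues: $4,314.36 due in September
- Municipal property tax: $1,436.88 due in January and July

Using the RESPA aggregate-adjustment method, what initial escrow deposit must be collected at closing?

$5,744.88

Cushion = 2 × $897.72 = $1,795.44
Trial balance (start $0, +$897.72 each month, − disbursements):
  Apr: +$897.72 → $897.72
  May: +$897.72 → $1,795.44
  Jun: +$897.72 → $2,693.16
  Jul: +$897.72 − $1,436.88 → $2,154.00
  Aug: +$897.72 − $3,584.52 → -$532.80
  Sep: +$897.72 − $4,314.36 → -$3,949.44
  Oct: +$897.72 → -$3,051.72
  Nov: +$897.72 → -$2,154.00
  Dec: +$897.72 → -$1,256.28
  Jan: +$897.72 − $1,436.88 → -$1,795.44
  Feb: +$897.72 → -$897.72
  Mar: +$897.72 → $0.00
Lowest trial balance = -$3,949.44 (Sep)
Initial deposit = cushion − low point = $1,795.44 − (-$3,949.44) = $5,744.88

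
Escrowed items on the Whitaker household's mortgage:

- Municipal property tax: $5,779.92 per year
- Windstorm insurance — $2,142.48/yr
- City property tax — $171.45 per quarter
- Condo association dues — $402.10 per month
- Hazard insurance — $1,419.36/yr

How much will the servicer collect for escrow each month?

Municipal property tax: $5,779.92
Windstorm insurance: $2,142.48
City property tax: $171.45 × 4 = $685.80
Condo association dues: $402.10 × 12 = $4,825.20
Hazard insurance: $1,419.36
Combined annual = $5,779.92 + $2,142.48 + $685.80 + $4,825.20 + $1,419.36 = $14,852.76
Per month = $14,852.76 / 12 = $1,237.73

$1,237.73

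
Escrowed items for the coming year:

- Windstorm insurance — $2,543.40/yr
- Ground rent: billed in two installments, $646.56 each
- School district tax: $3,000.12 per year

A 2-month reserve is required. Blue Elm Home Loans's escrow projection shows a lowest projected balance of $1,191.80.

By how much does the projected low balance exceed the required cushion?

Windstorm insurance: $2,543.40 per year
Ground rent: $646.56 × 2 = $1,293.12 per year
School district tax: $3,000.12 per year
Annual escrow total = $6,836.64
Monthly escrow = $6,836.64 ÷ 12 = $569.72
Cushion = 2 × $569.72 = $1,139.44
Surplus = $1,191.80 − $1,139.44 = $52.36

$52.36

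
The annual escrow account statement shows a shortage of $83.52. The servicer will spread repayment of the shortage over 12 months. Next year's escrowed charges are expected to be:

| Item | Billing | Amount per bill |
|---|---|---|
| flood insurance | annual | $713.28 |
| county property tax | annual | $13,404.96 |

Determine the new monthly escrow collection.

Flood insurance = $713.28 annually
County property tax = $13,404.96 annually
Yearly total = $14,118.24
Base monthly escrow = $14,118.24 ÷ 12 = $1,176.52
Shortage per month = $83.52 / 12 = $6.96
New monthly escrow = $1,176.52 + $6.96 = $1,183.48

$1,183.48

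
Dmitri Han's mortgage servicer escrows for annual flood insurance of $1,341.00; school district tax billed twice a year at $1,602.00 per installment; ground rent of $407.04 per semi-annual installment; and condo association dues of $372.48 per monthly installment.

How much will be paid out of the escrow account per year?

$9,828.84

Flood insurance = $1,341.00
School district tax = $1,602.00 × 2 = $3,204.00
Ground rent = $407.04 × 2 = $814.08
Condo association dues = $372.48 × 12 = $4,469.76
Yearly total = $1,341.00 + $3,204.00 + $814.08 + $4,469.76 = $9,828.84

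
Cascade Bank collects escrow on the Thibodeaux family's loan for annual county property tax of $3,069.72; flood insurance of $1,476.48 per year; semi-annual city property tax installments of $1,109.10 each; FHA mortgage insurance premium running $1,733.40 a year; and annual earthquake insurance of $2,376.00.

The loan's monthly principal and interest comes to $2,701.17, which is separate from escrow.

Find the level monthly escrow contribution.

County property tax — $3,069.72
Flood insurance — $1,476.48
City property tax — $1,109.10 × 2 = $2,218.20
FHA mortgage insurance premium — $1,733.40
Earthquake insurance — $2,376.00
Yearly total = $10,873.80
Per month = $10,873.80 / 12 = $906.15

$906.15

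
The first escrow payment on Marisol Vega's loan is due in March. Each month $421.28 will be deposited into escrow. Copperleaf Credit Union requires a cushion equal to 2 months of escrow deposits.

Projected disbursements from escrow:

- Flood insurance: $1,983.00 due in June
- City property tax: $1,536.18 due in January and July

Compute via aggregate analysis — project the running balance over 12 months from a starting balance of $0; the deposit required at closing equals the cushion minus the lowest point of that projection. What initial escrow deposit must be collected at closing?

Cushion = 2 × $421.28 = $842.56
Trial balance (start $0, +$421.28 each month, − disbursements):
  Mar: +$421.28 → $421.28
  Apr: +$421.28 → $842.56
  May: +$421.28 → $1,263.84
  Jun: +$421.28 − $1,983.00 → -$297.88
  Jul: +$421.28 − $1,536.18 → -$1,412.78
  Aug: +$421.28 → -$991.50
  Sep: +$421.28 → -$570.22
  Oct: +$421.28 → -$148.94
  Nov: +$421.28 → $272.34
  Dec: +$421.28 → $693.62
  Jan: +$421.28 − $1,536.18 → -$421.28
  Feb: +$421.28 → $0.00
Lowest trial balance = -$1,412.78 (Jul)
Initial deposit = cushion − low point = $842.56 − (-$1,412.78) = $2,255.34

$2,255.34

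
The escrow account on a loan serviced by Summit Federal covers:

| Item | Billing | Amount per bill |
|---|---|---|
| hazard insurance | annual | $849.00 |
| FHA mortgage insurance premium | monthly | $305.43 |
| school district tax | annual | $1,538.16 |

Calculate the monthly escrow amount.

$504.36

Hazard insurance = $849.00/yr
FHA mortgage insurance premium = $305.43 × 12 = $3,665.16/yr
School district tax = $1,538.16/yr
Total annual escrow = $6,052.32
Base monthly escrow = $6,052.32 / 12 = $504.36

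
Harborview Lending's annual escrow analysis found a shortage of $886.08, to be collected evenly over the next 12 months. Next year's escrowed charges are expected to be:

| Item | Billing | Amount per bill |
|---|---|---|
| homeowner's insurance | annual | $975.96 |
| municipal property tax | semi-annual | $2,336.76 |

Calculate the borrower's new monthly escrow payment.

Homeowner's insurance = $975.96 annually
Municipal property tax = $2,336.76 × 2 = $4,673.52 annually
Annual escrow total = $975.96 + $4,673.52 = $5,649.48
Per month = $5,649.48 ÷ 12 = $470.79
Shortage per month = $886.08 ÷ 12 = $73.84
New monthly escrow = $470.79 + $73.84 = $544.63

$544.63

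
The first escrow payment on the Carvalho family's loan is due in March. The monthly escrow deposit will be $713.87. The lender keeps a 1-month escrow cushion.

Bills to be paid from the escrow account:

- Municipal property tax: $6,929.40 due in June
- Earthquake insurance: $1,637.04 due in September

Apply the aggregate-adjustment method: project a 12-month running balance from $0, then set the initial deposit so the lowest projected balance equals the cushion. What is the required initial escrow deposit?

Cushion = 1 × $713.87 = $713.87
Trial balance (start $0, +$713.87 each month, − disbursements):
  Mar: +$713.87 → $713.87
  Apr: +$713.87 → $1,427.74
  May: +$713.87 → $2,141.61
  Jun: +$713.87 − $6,929.40 → -$4,073.92
  Jul: +$713.87 → -$3,360.05
  Aug: +$713.87 → -$2,646.18
  Sep: +$713.87 − $1,637.04 → -$3,569.35
  Oct: +$713.87 → -$2,855.48
  Nov: +$713.87 → -$2,141.61
  Dec: +$713.87 → -$1,427.74
  Jan: +$713.87 → -$713.87
  Feb: +$713.87 → $0.00
Lowest trial balance = -$4,073.92 (Jun)
Initial deposit = cushion − low point = $713.87 − (-$4,073.92) = $4,787.79

$4,787.79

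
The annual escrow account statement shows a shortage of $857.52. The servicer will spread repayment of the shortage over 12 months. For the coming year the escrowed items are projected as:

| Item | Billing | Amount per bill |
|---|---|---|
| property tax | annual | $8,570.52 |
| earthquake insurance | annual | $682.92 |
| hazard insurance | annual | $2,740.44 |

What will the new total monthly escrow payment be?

Property tax = $8,570.52 annually
Earthquake insurance = $682.92 annually
Hazard insurance = $2,740.44 annually
Total per year = $11,993.88
Per month = $11,993.88 ÷ 12 = $999.49
Shortage per month = $857.52 / 12 = $71.46
Adjusted monthly = $999.49 + $71.46 = $1,070.95

$1,070.95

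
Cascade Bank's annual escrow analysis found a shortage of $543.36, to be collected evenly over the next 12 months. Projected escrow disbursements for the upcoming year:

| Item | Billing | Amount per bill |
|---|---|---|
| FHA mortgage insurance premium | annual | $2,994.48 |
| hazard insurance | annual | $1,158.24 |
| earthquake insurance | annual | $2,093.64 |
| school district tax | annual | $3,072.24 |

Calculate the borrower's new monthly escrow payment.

FHA mortgage insurance premium: $2,994.48/yr
Hazard insurance: $1,158.24/yr
Earthquake insurance: $2,093.64/yr
School district tax: $3,072.24/yr
Combined annual = $2,994.48 + $1,158.24 + $2,093.64 + $3,072.24 = $9,318.60
Monthly = $9,318.60 / 12 = $776.55
Shortage spread = $543.36 / 12 = $45.28/mo
Adjusted monthly = $776.55 + $45.28 = $821.83

$821.83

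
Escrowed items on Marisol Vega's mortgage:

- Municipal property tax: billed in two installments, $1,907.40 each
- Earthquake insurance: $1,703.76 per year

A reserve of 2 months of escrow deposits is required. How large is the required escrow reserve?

$919.76

Municipal property tax: $1,907.40 × 2 = $3,814.80
Earthquake insurance: $1,703.76
Annual escrow total = $5,518.56
Monthly escrow = $5,518.56 / 12 = $459.88
Reserve = 2 × $459.88 = $919.76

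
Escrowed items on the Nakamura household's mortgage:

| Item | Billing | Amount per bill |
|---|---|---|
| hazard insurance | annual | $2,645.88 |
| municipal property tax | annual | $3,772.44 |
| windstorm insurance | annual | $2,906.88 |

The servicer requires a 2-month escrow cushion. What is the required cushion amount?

$1,554.20

Hazard insurance: $2,645.88
Municipal property tax: $3,772.44
Windstorm insurance: $2,906.88
Combined annual = $2,645.88 + $3,772.44 + $2,906.88 = $9,325.20
Monthly escrow = $9,325.20 ÷ 12 = $777.10
Reserve = 2 × $777.10 = $1,554.20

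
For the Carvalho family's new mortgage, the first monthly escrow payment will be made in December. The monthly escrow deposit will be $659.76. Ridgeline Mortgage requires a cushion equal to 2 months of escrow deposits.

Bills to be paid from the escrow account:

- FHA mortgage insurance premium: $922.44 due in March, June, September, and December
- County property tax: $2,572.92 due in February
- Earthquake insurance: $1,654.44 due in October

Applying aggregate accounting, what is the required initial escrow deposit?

Cushion = 2 × $659.76 = $1,319.52
Trial balance (start $0, +$659.76 each month, − disbursements):
  Dec: +$659.76 − $922.44 → -$262.68
  Jan: +$659.76 → $397.08
  Feb: +$659.76 − $2,572.92 → -$1,516.08
  Mar: +$659.76 − $922.44 → -$1,778.76
  Apr: +$659.76 → -$1,119.00
  May: +$659.76 → -$459.24
  Jun: +$659.76 − $922.44 → -$721.92
  Jul: +$659.76 → -$62.16
  Aug: +$659.76 → $597.60
  Sep: +$659.76 − $922.44 → $334.92
  Oct: +$659.76 − $1,654.44 → -$659.76
  Nov: +$659.76 → $0.00
Lowest trial balance = -$1,778.76 (Mar)
Initial deposit = cushion − low point = $1,319.52 − (-$1,778.76) = $3,098.28

$3,098.28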